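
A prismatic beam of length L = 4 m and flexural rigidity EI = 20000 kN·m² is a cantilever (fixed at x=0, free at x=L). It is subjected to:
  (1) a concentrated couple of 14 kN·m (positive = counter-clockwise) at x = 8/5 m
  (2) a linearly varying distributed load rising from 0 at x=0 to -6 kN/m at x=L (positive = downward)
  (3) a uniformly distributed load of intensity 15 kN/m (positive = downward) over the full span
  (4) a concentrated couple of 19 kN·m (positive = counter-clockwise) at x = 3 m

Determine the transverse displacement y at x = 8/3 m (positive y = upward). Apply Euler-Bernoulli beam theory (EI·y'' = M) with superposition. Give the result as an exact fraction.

Load 1 — applied couple M₀=14 kN·m at a=8/5 m (b=L-a=12/5):
  y_1 = M₀a(2x-a)/(2EI)  [x>a] = 14·(8/5)·(2·(8/3)-(8/5))/(2·20000) = 98/46875 m
Load 2 — triangular load w₀=-6 kN/m (0→w₀ over full span):
  y_2 = (w₀Lx³/12-w₀L²x²/6-w₀x⁵/(120L))/EI = ((-6)·4·(8/3)³/12-(-6)·4²·(8/3)²/6-(-6)·(8/3)⁵/(120·4))/20000 = 2944/759375 m
Load 3 — uniform load w=15 kN/m over full span:
  y_3 = -wx²(x²-4Lx+6L²)/(24EI) = -15·(8/3)²·((8/3)²-4·4·(8/3)+6·4²)/(24·20000) = -136/10125 m
Load 4 — applied couple M₀=19 kN·m at a=3 m (b=L-a=1):
  y_4 = M₀x²/(2EI)  [x≤a] = 19·(8/3)²/(2·20000) = 19/5625 m
Superposition: y = Σ y_i = -15517/3796875 m ≈ -0.004087 m

y(8/3) = -15517/3796875 m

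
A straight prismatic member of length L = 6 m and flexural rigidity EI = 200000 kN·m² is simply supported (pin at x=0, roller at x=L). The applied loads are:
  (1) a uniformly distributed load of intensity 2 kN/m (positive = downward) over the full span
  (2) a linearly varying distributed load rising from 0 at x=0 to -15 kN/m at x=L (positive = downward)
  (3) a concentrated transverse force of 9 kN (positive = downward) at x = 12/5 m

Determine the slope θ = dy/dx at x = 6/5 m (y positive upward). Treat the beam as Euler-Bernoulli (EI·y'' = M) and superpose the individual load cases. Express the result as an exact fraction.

Load 1 — uniform load w=2 kN/m over full span:
  θ_1 = -w(L³-6Lx²+4x³)/(24EI) = -2·(6³-6·6·(6/5)²+4·(6/5)³)/(24·200000) = -891/12500000 rad
Load 2 — triangular load w₀=-15 kN/m (0→w₀ over full span):
  θ_2 = -w₀(7L⁴-30L²x²+15x⁴)/(360LEI) = -(-15)·(7·6⁴-30·6²·(6/5)²+15·(6/5)⁴)/(360·6·200000) = 819/3125000 rad
Load 3 — point force P=9 kN at a=12/5 m (b=L-a=18/5):
  θ_3 = -Pb(L²-b²-3x²)/(6LEI)  [x≤a] = -9·(18/5)·(6²-(18/5)²-3·(6/5)²)/(6·6·200000) = -1053/12500000 rad
Superposition: θ = Σ θ_i = 333/3125000 rad ≈ 0.000107 rad

θ(6/5) = 333/3125000 rad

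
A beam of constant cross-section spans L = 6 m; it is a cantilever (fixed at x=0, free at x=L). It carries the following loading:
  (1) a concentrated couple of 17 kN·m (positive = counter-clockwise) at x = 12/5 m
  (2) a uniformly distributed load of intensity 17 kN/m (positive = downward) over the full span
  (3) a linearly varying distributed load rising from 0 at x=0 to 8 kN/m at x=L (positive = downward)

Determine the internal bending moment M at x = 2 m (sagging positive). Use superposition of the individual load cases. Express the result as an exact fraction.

M(2) = -1519/9 kN·m

Load 1 — applied couple M₀=17 kN·m at a=12/5 m (b=L-a=18/5):
  M_1 = M₀  [x≤a] = 17 = 17 kN·m
Load 2 — uniform load w=17 kN/m over full span:
  M_2 = -w(L-x)²/2 = -17·(6-2)²/2 = -136 kN·m
Load 3 — triangular load w₀=8 kN/m (0→w₀ over full span):
  M_3 = w₀Lx/2 - w₀L²/3 - w₀x³/(6L) = 8·6·2/2 - 8·6²/3 - 8·2³/(6·6) = -448/9 kN·m
Superposition: M = Σ M_i = -1519/9 kN·m ≈ -168.777778 kN·m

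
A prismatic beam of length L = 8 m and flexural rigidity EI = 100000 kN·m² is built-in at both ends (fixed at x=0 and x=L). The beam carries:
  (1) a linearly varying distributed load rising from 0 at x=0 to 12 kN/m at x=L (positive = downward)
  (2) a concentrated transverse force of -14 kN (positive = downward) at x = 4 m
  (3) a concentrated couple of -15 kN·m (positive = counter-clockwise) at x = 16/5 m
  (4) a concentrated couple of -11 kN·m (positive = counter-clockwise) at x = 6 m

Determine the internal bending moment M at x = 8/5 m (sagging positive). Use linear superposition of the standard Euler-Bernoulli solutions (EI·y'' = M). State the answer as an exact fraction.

M(8/5) = -4683/2000 kN·m

Load 1 — triangular load w₀=12 kN/m (0→w₀ over full span):
  M_1 = 3w₀Lx/20 - w₀L²/30 - w₀x³/(6L) = 3·12·8·(8/5)/20 - 12·8²/30 - 12·(8/5)³/(6·8) = -448/125 kN·m
Load 2 — point force P=-14 kN at a=4 m (b=L-a=4):
  M_2 = Pb²(3a+b)x/L³ - Pab²/L²  [x≤a] = (-14)·4²·(3·4+4)·(8/5)/8³ - (-14)·4·4²/8² = 14/5 kN·m
Load 3 — applied couple M₀=-15 kN·m at a=16/5 m (b=L-a=24/5):
  M_3 = R_Ax - M_A  [x≤a] with R_A=-27/10, M_A=-9/5 = (-27/10)·(8/5) - (-9/5) = -63/25 kN·m
Load 4 — applied couple M₀=-11 kN·m at a=6 m (b=L-a=2):
  M_4 = R_Ax - M_A  [x≤a] with R_A=-99/64, M_A=-55/16 = (-99/64)·(8/5) - (-55/16) = 77/80 kN·m
Superposition: M = Σ M_i = -4683/2000 kN·m ≈ -2.341500 kN·m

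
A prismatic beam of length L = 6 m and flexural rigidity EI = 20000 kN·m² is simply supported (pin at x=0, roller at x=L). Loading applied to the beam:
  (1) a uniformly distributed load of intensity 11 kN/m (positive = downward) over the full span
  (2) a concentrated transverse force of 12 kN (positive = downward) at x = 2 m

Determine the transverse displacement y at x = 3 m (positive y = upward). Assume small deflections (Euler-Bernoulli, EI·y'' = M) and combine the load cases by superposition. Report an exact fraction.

Load 1 — uniform load w=11 kN/m over full span:
  y_1 = -wx(L³-2Lx²+x³)/(24EI) = -11·3·(6³-2·6·3²+3³)/(24·20000) = -297/32000 m
Load 2 — point force P=12 kN at a=2 m (b=L-a=4):
  y_2 = -Pa(L-x)(2Lx-a²-x²)/(6LEI)  [x>a] = -12·2·(6-3)·(2·6·3-2²-3²)/(6·6·20000) = -23/10000 m
Superposition: y = Σ y_i = -1853/160000 m ≈ -0.011581 m

y(3) = -1853/160000 m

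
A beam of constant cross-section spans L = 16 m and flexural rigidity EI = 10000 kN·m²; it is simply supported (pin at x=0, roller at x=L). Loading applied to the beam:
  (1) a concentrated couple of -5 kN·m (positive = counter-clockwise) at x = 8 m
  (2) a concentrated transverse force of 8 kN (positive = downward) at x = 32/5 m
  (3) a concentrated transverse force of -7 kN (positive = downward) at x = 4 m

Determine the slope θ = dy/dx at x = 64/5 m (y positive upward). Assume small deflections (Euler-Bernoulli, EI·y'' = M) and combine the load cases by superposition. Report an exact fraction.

Load 1 — applied couple M₀=-5 kN·m at a=8 m (b=L-a=8):
  θ_1 = (M₀x²/(2L)-M₀(x-a)+C₁)/EI  [x>a] with C₁=M₀(3b²-L²)/(6L)=10/3 = ((-5)·(64/5)²/(2·16)-(-5)·((64/5)-8)+(10/3))/10000 = 13/75000 rad
Load 2 — point force P=8 kN at a=32/5 m (b=L-a=48/5):
  θ_2 = -Pa(2L²-6Lx+3x²+a²)/(6LEI)  [x>a] = -8·(32/5)·(2·16²-6·16·(64/5)+3·(64/5)²+(32/5)²)/(6·16·10000) = 768/78125 rad
Load 3 — point force P=-7 kN at a=4 m (b=L-a=12):
  θ_3 = -Pa(2L²-6Lx+3x²+a²)/(6LEI)  [x>a] = -(-7)·4·(2·16²-6·16·(64/5)+3·(64/5)²+4²)/(6·16·10000) = -763/125000 rad
Superposition: θ = Σ θ_i = 914/234375 rad ≈ 0.003900 rad

θ(64/5) = 914/234375 rad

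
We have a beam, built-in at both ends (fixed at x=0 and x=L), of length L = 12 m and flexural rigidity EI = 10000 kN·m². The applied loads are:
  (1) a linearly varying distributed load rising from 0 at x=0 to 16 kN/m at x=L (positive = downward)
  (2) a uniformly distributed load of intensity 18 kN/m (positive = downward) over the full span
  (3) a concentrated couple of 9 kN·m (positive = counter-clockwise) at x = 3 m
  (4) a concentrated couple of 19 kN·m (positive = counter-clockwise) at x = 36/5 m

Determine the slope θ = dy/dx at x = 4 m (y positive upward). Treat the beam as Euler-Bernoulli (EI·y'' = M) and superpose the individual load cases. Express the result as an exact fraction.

Load 1 — triangular load w₀=16 kN/m (0→w₀ over full span):
  θ_1 = -w₀(2x(L-x)(L-2x)(x+2L)+x²(L-x)²)/(120LEI) = -16·(2·4·(12-4)·(12-2·4)·(4+2·12)+4²·(12-4)²)/(120·12·10000) = -256/28125 rad
Load 2 — uniform load w=18 kN/m over full span:
  θ_2 = -wx(L-x)(L-2x)/(12EI) = -18·4·(12-4)·(12-2·4)/(12·10000) = -12/625 rad
Load 3 — applied couple M₀=9 kN·m at a=3 m (b=L-a=9):
  θ_3 = (R_Ax²/2 - M_Ax - M₀(x-a))/EI  [x>a] with R_A=27/32, M_A=-27/16 = ((27/32)·4²/2 - (-27/16)·4 - 9·(4-3))/10000 = 9/20000 rad
Load 4 — applied couple M₀=19 kN·m at a=36/5 m (b=L-a=24/5):
  θ_4 = (R_Ax²/2 - M_Ax)/EI  [x≤a] with R_A=57/25, M_A=152/25 = ((57/25)·4²/2 - (152/25)·4)/10000 = -19/31250 rad
Superposition: θ = Σ θ_i = -128071/4500000 rad ≈ -0.028460 rad

θ(4) = -128071/4500000 rad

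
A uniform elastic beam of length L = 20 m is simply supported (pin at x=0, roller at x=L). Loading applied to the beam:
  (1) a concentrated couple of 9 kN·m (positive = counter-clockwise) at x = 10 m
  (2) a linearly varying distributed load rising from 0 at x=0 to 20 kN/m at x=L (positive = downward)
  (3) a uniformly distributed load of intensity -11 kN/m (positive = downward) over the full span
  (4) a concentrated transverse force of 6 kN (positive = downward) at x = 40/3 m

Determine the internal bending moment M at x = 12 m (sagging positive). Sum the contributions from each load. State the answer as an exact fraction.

M(12) = 22/5 kN·m

Load 1 — applied couple M₀=9 kN·m at a=10 m (b=L-a=10):
  M_1 = M₀x/L - M₀  [x>a] = 9·12/20 - 9 = -18/5 kN·m
Load 2 — triangular load w₀=20 kN/m (0→w₀ over full span):
  M_2 = w₀Lx/6 - w₀x³/(6L) = 20·20·12/6 - 20·12³/(6·20) = 512 kN·m
Load 3 — uniform load w=-11 kN/m over full span:
  M_3 = wx(L-x)/2 = (-11)·12·(20-12)/2 = -528 kN·m
Load 4 — point force P=6 kN at a=40/3 m (b=L-a=20/3):
  M_4 = Pbx/L  [x≤a] = 6·(20/3)·12/20 = 24 kN·m
Superposition: M = Σ M_i = 22/5 kN·m ≈ 4.400000 kN·m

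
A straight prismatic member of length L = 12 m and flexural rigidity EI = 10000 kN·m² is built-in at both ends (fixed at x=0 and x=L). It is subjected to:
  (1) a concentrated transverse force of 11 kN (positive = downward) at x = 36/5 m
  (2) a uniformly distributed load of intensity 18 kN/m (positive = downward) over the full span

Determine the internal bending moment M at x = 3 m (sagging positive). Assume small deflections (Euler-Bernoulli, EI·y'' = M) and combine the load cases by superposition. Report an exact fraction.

Load 1 — point force P=11 kN at a=36/5 m (b=L-a=24/5):
  M_1 = Pb²(3a+b)x/L³ - Pab²/L²  [x≤a] = 11·(24/5)²·(3·(36/5)+(24/5))·3/12³ - 11·(36/5)·(24/5)²/12² = -132/125 kN·m
Load 2 — uniform load w=18 kN/m over full span:
  M_2 = wLx/2 - wL²/12 - wx²/2 = 18·12·3/2 - 18·12²/12 - 18·3²/2 = 27 kN·m
Superposition: M = Σ M_i = 3243/125 kN·m ≈ 25.944000 kN·m

M(3) = 3243/125 kN·m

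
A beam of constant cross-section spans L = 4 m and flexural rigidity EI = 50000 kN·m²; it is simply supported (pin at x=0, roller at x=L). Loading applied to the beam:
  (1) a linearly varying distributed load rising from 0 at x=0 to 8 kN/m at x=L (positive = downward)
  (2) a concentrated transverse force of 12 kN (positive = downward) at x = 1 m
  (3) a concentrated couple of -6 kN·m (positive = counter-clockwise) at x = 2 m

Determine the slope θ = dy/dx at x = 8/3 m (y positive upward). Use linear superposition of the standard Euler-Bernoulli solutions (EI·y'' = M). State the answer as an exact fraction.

Load 1 — triangular load w₀=8 kN/m (0→w₀ over full span):
  θ_1 = -w₀(7L⁴-30L²x²+15x⁴)/(360LEI) = -8·(7·4⁴-30·4²·(8/3)²+15·(8/3)⁴)/(360·4·50000) = 364/3796875 rad
Load 2 — point force P=12 kN at a=1 m (b=L-a=3):
  θ_2 = -Pa(2L²-6Lx+3x²+a²)/(6LEI)  [x>a] = -12·1·(2·4²-6·4·(8/3)+3·(8/3)²+1²)/(6·4·50000) = 29/300000 rad
Load 3 — applied couple M₀=-6 kN·m at a=2 m (b=L-a=2):
  θ_3 = (M₀x²/(2L)-M₀(x-a)+C₁)/EI  [x>a] with C₁=M₀(3b²-L²)/(6L)=1 = ((-6)·(8/3)²/(2·4)-(-6)·((8/3)-2)+1)/50000 = -1/150000 rad
Superposition: θ = Σ θ_i = 22583/121500000 rad ≈ 0.000186 rad

θ(8/3) = 22583/121500000 rad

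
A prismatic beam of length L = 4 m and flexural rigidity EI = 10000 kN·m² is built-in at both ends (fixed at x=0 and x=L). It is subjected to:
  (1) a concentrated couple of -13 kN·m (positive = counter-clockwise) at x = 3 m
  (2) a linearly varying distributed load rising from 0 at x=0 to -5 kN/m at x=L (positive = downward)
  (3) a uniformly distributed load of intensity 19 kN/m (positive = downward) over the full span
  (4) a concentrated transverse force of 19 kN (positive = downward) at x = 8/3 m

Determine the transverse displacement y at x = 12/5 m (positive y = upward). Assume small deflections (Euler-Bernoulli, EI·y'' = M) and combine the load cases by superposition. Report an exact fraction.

Load 1 — applied couple M₀=-13 kN·m at a=3 m (b=L-a=1):
  y_1 = (R_Ax³/6 - M_Ax²/2)/EI  [x≤a] with R_A=-117/32, M_A=-65/16 = ((-117/32)·(12/5)³/6 - (-65/16)·(12/5)²/2)/10000 = 819/2500000 m
Load 2 — triangular load w₀=-5 kN/m (0→w₀ over full span):
  y_2 = -w₀x²(L-x)²(x+2L)/(120LEI) = -(-5)·(12/5)²·(4-(12/5))²·((12/5)+2·4)/(120·4·10000) = 312/1953125 m
Load 3 — uniform load w=19 kN/m over full span:
  y_3 = -wx²(L-x)²/(24EI) = -19·(12/5)²·(4-(12/5))²/(24·10000) = -456/390625 m
Load 4 — point force P=19 kN at a=8/3 m (b=L-a=4/3):
  y_4 = -Pb²x²(3aL-(3a+b)x)/(6L³EI)  [x≤a] = -19·(4/3)²·(12/5)²·(3·(8/3)·4-(3·(8/3)+(4/3))·(12/5))/(6·4³·10000) = -38/78125 m
Superposition: y = Σ y_i = -72901/62500000 m ≈ -0.001166 m

y(12/5) = -72901/62500000 m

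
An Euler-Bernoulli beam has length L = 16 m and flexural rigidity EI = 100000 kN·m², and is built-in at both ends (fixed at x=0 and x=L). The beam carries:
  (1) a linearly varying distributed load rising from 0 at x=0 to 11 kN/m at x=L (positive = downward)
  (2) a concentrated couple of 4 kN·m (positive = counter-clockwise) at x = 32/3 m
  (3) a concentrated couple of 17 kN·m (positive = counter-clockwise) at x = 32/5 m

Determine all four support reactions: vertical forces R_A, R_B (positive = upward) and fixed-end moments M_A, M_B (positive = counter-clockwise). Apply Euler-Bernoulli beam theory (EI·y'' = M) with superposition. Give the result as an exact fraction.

Load 1 — triangular load w₀=11 kN/m (0→w₀ over full span):
  R_A = 3w₀L/20 = 3·11·16/20 = 132/5 kN
  M_A = w₀L²/30 = 11·16²/30 = 1408/15 kN·m
  R_B = 7w₀L/20 = 7·11·16/20 = 308/5 kN
  M_B = -w₀L²/20 = -11·16²/20 = -704/5 kN·m
Load 2 — applied couple M₀=4 kN·m at a=32/3 m (b=L-a=16/3):
  R_A = 6M₀ab/L³ = 6·4·(32/3)·(16/3)/16³ = 1/3 kN
  M_A = M₀b(2a-b)/L² = 4·(16/3)·(2·(32/3)-(16/3))/16² = 4/3 kN·m
  R_B = -6M₀ab/L³ = -6·4·(32/3)·(16/3)/16³ = -1/3 kN
  M_B = M₀a(2b-a)/L² = 4·(32/3)·(2·(16/3)-(32/3))/16² = 0 kN·m
Load 3 — applied couple M₀=17 kN·m at a=32/5 m (b=L-a=48/5):
  R_A = 6M₀ab/L³ = 6·17·(32/5)·(48/5)/16³ = 153/100 kN
  M_A = M₀b(2a-b)/L² = 17·(48/5)·(2·(32/5)-(48/5))/16² = 51/25 kN·m
  R_B = -6M₀ab/L³ = -6·17·(32/5)·(48/5)/16³ = -153/100 kN
  M_B = M₀a(2b-a)/L² = 17·(32/5)·(2·(48/5)-(32/5))/16² = 136/25 kN·m
Superposition: R_A = 8479/300 kN, M_A = 2431/25 kN·m, R_B = 17921/300 kN, M_B = -3384/25 kN·m

R_A = 8479/300 kN, M_A = 2431/25 kN·m, R_B = 17921/300 kN, M_B = -3384/25 kN·m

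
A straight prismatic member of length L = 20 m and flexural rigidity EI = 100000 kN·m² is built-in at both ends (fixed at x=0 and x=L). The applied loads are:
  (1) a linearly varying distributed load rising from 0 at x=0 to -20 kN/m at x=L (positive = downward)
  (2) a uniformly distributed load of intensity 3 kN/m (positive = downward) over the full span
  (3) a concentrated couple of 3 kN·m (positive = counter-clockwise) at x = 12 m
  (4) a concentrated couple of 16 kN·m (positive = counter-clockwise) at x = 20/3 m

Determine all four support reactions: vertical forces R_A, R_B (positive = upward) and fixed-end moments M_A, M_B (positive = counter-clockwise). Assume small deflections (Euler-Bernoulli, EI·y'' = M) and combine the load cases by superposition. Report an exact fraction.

R_A = -10769/375 kN, M_A = -12428/75 kN·m, R_B = -41731/375 kN, M_B = 22927/75 kN·m

Load 1 — triangular load w₀=-20 kN/m (0→w₀ over full span):
  R_A = 3w₀L/20 = 3·(-20)·20/20 = -60 kN
  M_A = w₀L²/30 = (-20)·20²/30 = -800/3 kN·m
  R_B = 7w₀L/20 = 7·(-20)·20/20 = -140 kN
  M_B = -w₀L²/20 = -(-20)·20²/20 = 400 kN·m
Load 2 — uniform load w=3 kN/m over full span:
  R_A = wL/2 = 3·20/2 = 30 kN
  M_A = wL²/12 = 3·20²/12 = 100 kN·m
  R_B = wL/2 = 3·20/2 = 30 kN
  M_B = -wL²/12 = -3·20²/12 = -100 kN·m
Load 3 — applied couple M₀=3 kN·m at a=12 m (b=L-a=8):
  R_A = 6M₀ab/L³ = 6·3·12·8/20³ = 27/125 kN
  M_A = M₀b(2a-b)/L² = 3·8·(2·12-8)/20² = 24/25 kN·m
  R_B = -6M₀ab/L³ = -6·3·12·8/20³ = -27/125 kN
  M_B = M₀a(2b-a)/L² = 3·12·(2·8-12)/20² = 9/25 kN·m
Load 4 — applied couple M₀=16 kN·m at a=20/3 m (b=L-a=40/3):
  R_A = 6M₀ab/L³ = 6·16·(20/3)·(40/3)/20³ = 16/15 kN
  M_A = M₀b(2a-b)/L² = 16·(40/3)·(2·(20/3)-(40/3))/20² = 0 kN·m
  R_B = -6M₀ab/L³ = -6·16·(20/3)·(40/3)/20³ = -16/15 kN
  M_B = M₀a(2b-a)/L² = 16·(20/3)·(2·(40/3)-(20/3))/20² = 16/3 kN·m
Superposition: R_A = -10769/375 kN, M_A = -12428/75 kN·m, R_B = -41731/375 kN, M_B = 22927/75 kN·m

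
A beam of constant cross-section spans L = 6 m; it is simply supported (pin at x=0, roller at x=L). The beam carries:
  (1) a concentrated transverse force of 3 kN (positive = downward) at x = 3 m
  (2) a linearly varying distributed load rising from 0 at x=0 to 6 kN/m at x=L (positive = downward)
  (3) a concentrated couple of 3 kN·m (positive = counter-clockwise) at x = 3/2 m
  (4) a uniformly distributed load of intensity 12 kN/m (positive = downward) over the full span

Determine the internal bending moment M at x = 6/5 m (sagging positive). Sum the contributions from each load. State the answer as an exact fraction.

M(6/5) = 5484/125 kN·m

Load 1 — point force P=3 kN at a=3 m (b=L-a=3):
  M_1 = Pbx/L  [x≤a] = 3·3·(6/5)/6 = 9/5 kN·m
Load 2 — triangular load w₀=6 kN/m (0→w₀ over full span):
  M_2 = w₀Lx/6 - w₀x³/(6L) = 6·6·(6/5)/6 - 6·(6/5)³/(6·6) = 864/125 kN·m
Load 3 — applied couple M₀=3 kN·m at a=3/2 m (b=L-a=9/2):
  M_3 = M₀x/L  [x≤a] = 3·(6/5)/6 = 3/5 kN·m
Load 4 — uniform load w=12 kN/m over full span:
  M_4 = wx(L-x)/2 = 12·(6/5)·(6-(6/5))/2 = 864/25 kN·m
Superposition: M = Σ M_i = 5484/125 kN·m ≈ 43.872000 kN·m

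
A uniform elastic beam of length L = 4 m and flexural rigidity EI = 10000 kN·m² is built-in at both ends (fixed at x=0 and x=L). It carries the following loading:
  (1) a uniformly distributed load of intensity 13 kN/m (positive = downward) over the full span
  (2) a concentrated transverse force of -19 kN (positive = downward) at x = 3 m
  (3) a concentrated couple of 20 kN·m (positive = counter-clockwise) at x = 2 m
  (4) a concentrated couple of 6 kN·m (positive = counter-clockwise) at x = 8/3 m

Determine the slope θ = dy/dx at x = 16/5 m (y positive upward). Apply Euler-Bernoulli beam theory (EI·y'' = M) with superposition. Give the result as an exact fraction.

θ(16/5) = 569/2500000 rad

Load 1 — uniform load w=13 kN/m over full span:
  θ_1 = -wx(L-x)(L-2x)/(12EI) = -13·(16/5)·(4-(16/5))·(4-2·(16/5))/(12·10000) = 52/78125 rad
Load 2 — point force P=-19 kN at a=3 m (b=L-a=1):
  θ_2 = Pa²(L-x)(2bL-(3b+a)(L-x))/(2L³EI)  [x>a] = (-19)·3²·(4-(16/5))·(2·1·4-(3·1+3)·(4-(16/5)))/(2·4³·10000) = -171/500000 rad
Load 3 — applied couple M₀=20 kN·m at a=2 m (b=L-a=2):
  θ_3 = (R_Ax²/2 - M_Ax - M₀(x-a))/EI  [x>a] with R_A=15/2, M_A=5 = ((15/2)·(16/5)²/2 - 5·(16/5) - 20·((16/5)-2))/10000 = -1/6250 rad
Load 4 — applied couple M₀=6 kN·m at a=8/3 m (b=L-a=4/3):
  θ_4 = (R_Ax²/2 - M_Ax - M₀(x-a))/EI  [x>a] with R_A=2, M_A=2 = (2·(16/5)²/2 - 2·(16/5) - 6·((16/5)-(8/3)))/10000 = 1/15625 rad
Superposition: θ = Σ θ_i = 569/2500000 rad ≈ 0.000228 rad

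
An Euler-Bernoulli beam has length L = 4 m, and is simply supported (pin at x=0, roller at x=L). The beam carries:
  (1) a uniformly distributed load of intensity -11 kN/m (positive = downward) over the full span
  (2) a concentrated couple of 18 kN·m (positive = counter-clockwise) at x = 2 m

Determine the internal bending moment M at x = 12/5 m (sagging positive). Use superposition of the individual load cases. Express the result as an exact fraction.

M(12/5) = -708/25 kN·m

Load 1 — uniform load w=-11 kN/m over full span:
  M_1 = wx(L-x)/2 = (-11)·(12/5)·(4-(12/5))/2 = -528/25 kN·m
Load 2 — applied couple M₀=18 kN·m at a=2 m (b=L-a=2):
  M_2 = M₀x/L - M₀  [x>a] = 18·(12/5)/4 - 18 = -36/5 kN·m
Superposition: M = Σ M_i = -708/25 kN·m ≈ -28.320000 kN·m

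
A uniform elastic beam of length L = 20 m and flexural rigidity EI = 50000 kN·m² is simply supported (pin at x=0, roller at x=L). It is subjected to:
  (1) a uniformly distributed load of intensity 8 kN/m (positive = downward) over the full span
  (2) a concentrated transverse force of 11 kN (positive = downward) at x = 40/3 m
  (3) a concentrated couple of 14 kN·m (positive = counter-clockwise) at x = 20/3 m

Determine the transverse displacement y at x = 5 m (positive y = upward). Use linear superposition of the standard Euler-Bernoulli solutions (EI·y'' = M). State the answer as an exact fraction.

y(5) = -165793/648000 m

Load 1 — uniform load w=8 kN/m over full span:
  y_1 = -wx(L³-2Lx²+x³)/(24EI) = -8·5·(20³-2·20·5²+5³)/(24·50000) = -19/80 m
Load 2 — point force P=11 kN at a=40/3 m (b=L-a=20/3):
  y_2 = -Pbx(L²-b²-x²)/(6LEI)  [x≤a] = -11·(20/3)·5·(20²-(20/3)²-5²)/(6·20·50000) = -1309/64800 m
Load 3 — applied couple M₀=14 kN·m at a=20/3 m (b=L-a=40/3):
  y_3 = (M₀x³/(6L)+C₁x)/EI  [x≤a] with C₁=M₀(3b²-L²)/(6L)=140/9 = (14·5³/(6·20)+(140/9)·5)/50000 = 133/72000 m
Superposition: y = Σ y_i = -165793/648000 m ≈ -0.255853 m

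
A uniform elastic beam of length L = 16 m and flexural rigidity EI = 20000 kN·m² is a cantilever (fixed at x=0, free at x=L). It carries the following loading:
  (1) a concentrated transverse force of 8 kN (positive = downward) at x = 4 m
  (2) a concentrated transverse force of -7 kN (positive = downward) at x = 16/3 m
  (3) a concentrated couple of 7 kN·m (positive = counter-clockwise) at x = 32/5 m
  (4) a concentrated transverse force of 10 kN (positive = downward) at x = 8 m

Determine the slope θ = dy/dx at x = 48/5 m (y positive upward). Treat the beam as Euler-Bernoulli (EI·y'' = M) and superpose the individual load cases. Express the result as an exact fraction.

θ(48/5) = -337/28125 rad

Load 1 — point force P=8 kN at a=4 m (b=L-a=12):
  θ_1 = -Pa²/(2EI)  [x>a] = -8·4²/(2·20000) = -2/625 rad
Load 2 — point force P=-7 kN at a=16/3 m (b=L-a=32/3):
  θ_2 = -Pa²/(2EI)  [x>a] = -(-7)·(16/3)²/(2·20000) = 28/5625 rad
Load 3 — applied couple M₀=7 kN·m at a=32/5 m (b=L-a=48/5):
  θ_3 = M₀a/EI  [x>a] = 7·(32/5)/20000 = 7/3125 rad
Load 4 — point force P=10 kN at a=8 m (b=L-a=8):
  θ_4 = -Pa²/(2EI)  [x>a] = -10·8²/(2·20000) = -2/125 rad
Superposition: θ = Σ θ_i = -337/28125 rad ≈ -0.011982 rad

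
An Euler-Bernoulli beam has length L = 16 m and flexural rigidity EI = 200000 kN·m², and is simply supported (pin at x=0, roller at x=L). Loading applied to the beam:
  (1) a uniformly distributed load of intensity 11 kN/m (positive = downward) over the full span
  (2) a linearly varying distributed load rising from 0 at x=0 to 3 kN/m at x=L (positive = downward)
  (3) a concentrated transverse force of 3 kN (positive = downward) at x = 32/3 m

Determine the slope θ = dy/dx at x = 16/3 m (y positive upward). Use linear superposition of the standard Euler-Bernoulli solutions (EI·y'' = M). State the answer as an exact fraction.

θ(16/3) = -2234/421875 rad

Load 1 — uniform load w=11 kN/m over full span:
  θ_1 = -w(L³-6Lx²+4x³)/(24EI) = -11·(16³-6·16·(16/3)²+4·(16/3)³)/(24·200000) = -1144/253125 rad
Load 2 — triangular load w₀=3 kN/m (0→w₀ over full span):
  θ_2 = -w₀(7L⁴-30L²x²+15x⁴)/(360LEI) = -3·(7·16⁴-30·16²·(16/3)²+15·(16/3)⁴)/(360·16·200000) = -832/1265625 rad
Load 3 — point force P=3 kN at a=32/3 m (b=L-a=16/3):
  θ_3 = -Pb(L²-b²-3x²)/(6LEI)  [x≤a] = -3·(16/3)·(16²-(16/3)²-3·(16/3)²)/(6·16·200000) = -2/16875 rad
Superposition: θ = Σ θ_i = -2234/421875 rad ≈ -0.005295 rad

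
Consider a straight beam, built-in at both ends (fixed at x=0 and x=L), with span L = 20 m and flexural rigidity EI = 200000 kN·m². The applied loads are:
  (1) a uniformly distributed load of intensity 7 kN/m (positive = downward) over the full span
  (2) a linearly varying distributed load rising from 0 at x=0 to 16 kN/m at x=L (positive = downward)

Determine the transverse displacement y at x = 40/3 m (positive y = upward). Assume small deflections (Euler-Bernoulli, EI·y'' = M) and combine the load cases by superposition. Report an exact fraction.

Load 1 — uniform load w=7 kN/m over full span:
  y_1 = -wx²(L-x)²/(24EI) = -7·(40/3)²·(20-(40/3))²/(24·200000) = -14/1215 m
Load 2 — triangular load w₀=16 kN/m (0→w₀ over full span):
  y_2 = -w₀x²(L-x)²(x+2L)/(120LEI) = -16·(40/3)²·(20-(40/3))²·((40/3)+2·20)/(120·20·200000) = -256/18225 m
Superposition: y = Σ y_i = -466/18225 m ≈ -0.025569 m

y(40/3) = -466/18225 m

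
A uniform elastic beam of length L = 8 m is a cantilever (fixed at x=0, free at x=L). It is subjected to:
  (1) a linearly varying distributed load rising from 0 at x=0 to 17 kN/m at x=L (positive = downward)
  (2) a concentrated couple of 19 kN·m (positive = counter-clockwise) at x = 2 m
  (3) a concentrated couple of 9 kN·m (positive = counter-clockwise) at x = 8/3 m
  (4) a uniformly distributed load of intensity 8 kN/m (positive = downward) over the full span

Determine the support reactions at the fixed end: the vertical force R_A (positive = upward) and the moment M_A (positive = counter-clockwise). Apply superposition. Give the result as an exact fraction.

Load 1 — triangular load w₀=17 kN/m (0→w₀ over full span):
  R_A = w₀L/2 = 17·8/2 = 68 kN
  M_A = w₀L²/3 = 17·8²/3 = 1088/3 kN·m
Load 2 — applied couple M₀=19 kN·m at a=2 m (b=L-a=6):
  R_A = 0 kN
  M_A = -M₀ = -19 kN·m
Load 3 — applied couple M₀=9 kN·m at a=8/3 m (b=L-a=16/3):
  R_A = 0 kN
  M_A = -M₀ = -9 kN·m
Load 4 — uniform load w=8 kN/m over full span:
  R_A = wL = 8·8 = 64 kN
  M_A = wL²/2 = 8·8²/2 = 256 kN·m
Superposition: R_A = 132 kN, M_A = 1772/3 kN·m

R_A = 132 kN, M_A = 1772/3 kN·m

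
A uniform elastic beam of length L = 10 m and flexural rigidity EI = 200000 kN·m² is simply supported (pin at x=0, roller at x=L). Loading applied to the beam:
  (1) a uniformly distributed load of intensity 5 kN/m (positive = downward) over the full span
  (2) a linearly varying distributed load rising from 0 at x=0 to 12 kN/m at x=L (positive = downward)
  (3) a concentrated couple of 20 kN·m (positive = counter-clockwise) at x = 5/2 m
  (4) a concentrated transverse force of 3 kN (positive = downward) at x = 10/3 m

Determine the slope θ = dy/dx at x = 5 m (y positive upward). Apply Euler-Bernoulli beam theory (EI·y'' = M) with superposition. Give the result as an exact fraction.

θ(5) = -31/432000 rad

Load 1 — uniform load w=5 kN/m over full span:
  θ_1 = -w(L³-6Lx²+4x³)/(24EI) = -5·(10³-6·10·5²+4·5³)/(24·200000) = 0 rad
Load 2 — triangular load w₀=12 kN/m (0→w₀ over full span):
  θ_2 = -w₀(7L⁴-30L²x²+15x⁴)/(360LEI) = -12·(7·10⁴-30·10²·5²+15·5⁴)/(360·10·200000) = -7/96000 rad
Load 3 — applied couple M₀=20 kN·m at a=5/2 m (b=L-a=15/2):
  θ_3 = (M₀x²/(2L)-M₀(x-a)+C₁)/EI  [x>a] with C₁=M₀(3b²-L²)/(6L)=275/12 = (20·5²/(2·10)-20·(5-(5/2))+(275/12))/200000 = -1/96000 rad
Load 4 — point force P=3 kN at a=10/3 m (b=L-a=20/3):
  θ_4 = -Pa(2L²-6Lx+3x²+a²)/(6LEI)  [x>a] = -3·(10/3)·(2·10²-6·10·5+3·5²+(10/3)²)/(6·10·200000) = 1/86400 rad
Superposition: θ = Σ θ_i = -31/432000 rad ≈ -0.000072 rad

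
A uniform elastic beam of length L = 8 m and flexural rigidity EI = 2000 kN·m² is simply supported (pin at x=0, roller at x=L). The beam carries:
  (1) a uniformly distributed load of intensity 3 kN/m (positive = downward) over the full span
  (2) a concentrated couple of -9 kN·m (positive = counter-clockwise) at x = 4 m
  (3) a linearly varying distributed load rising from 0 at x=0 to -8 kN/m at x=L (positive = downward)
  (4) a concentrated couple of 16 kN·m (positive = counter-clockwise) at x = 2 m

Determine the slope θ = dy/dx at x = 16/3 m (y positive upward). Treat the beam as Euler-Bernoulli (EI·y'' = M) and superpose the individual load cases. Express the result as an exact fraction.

θ(16/3) = -22787/2430000 rad

Load 1 — uniform load w=3 kN/m over full span:
  θ_1 = -w(L³-6Lx²+4x³)/(24EI) = -3·(8³-6·8·(16/3)²+4·(16/3)³)/(24·2000) = 52/3375 rad
Load 2 — applied couple M₀=-9 kN·m at a=4 m (b=L-a=4):
  θ_2 = (M₀x²/(2L)-M₀(x-a)+C₁)/EI  [x>a] with C₁=M₀(3b²-L²)/(6L)=3 = ((-9)·(16/3)²/(2·8)-(-9)·((16/3)-4)+3)/2000 = -1/2000 rad
Load 3 — triangular load w₀=-8 kN/m (0→w₀ over full span):
  θ_3 = -w₀(7L⁴-30L²x²+15x⁴)/(360LEI) = -(-8)·(7·8⁴-30·8²·(16/3)²+15·(16/3)⁴)/(360·8·2000) = -2912/151875 rad
Load 4 — applied couple M₀=16 kN·m at a=2 m (b=L-a=6):
  θ_4 = (M₀x²/(2L)-M₀(x-a)+C₁)/EI  [x>a] with C₁=M₀(3b²-L²)/(6L)=44/3 = (16·(16/3)²/(2·8)-16·((16/3)-2)+(44/3))/2000 = -23/4500 rad
Superposition: θ = Σ θ_i = -22787/2430000 rad ≈ -0.009377 rad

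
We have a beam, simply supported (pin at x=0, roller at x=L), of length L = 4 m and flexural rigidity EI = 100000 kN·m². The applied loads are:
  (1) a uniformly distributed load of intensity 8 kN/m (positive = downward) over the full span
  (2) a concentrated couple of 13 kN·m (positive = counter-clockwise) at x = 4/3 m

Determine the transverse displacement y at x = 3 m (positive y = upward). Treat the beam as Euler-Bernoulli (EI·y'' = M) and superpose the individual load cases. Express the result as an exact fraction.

Load 1 — uniform load w=8 kN/m over full span:
  y_1 = -wx(L³-2Lx²+x³)/(24EI) = -8·3·(4³-2·4·3²+3³)/(24·100000) = -19/100000 m
Load 2 — applied couple M₀=13 kN·m at a=4/3 m (b=L-a=8/3):
  y_2 = (M₀x³/(6L)-M₀(x-a)²/2+C₁x)/EI  [x>a] with C₁=M₀(3b²-L²)/(6L)=26/9 = (13·3³/(6·4)-13·(3-(4/3))²/2+(26/9)·3)/100000 = 377/7200000 m
Superposition: y = Σ y_i = -991/7200000 m ≈ -0.000138 m

y(3) = -991/7200000 m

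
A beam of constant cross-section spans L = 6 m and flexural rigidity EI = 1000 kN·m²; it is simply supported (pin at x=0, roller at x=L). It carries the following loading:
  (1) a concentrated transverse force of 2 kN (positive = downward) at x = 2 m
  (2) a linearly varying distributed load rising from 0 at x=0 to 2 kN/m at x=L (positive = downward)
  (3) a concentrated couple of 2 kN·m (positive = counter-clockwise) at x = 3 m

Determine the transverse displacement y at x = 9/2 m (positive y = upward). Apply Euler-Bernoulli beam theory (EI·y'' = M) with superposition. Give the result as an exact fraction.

y(9/2) = -2603/153600 m

Load 1 — point force P=2 kN at a=2 m (b=L-a=4):
  y_1 = -Pa(L-x)(2Lx-a²-x²)/(6LEI)  [x>a] = -2·2·(6-(9/2))·(2·6·(9/2)-2²-(9/2)²)/(6·6·1000) = -119/24000 m
Load 2 — triangular load w₀=2 kN/m (0→w₀ over full span):
  y_2 = -w₀x(7L⁴-10L²x²+3x⁴)/(360LEI) = -2·(9/2)·(7·6⁴-10·6²·(9/2)²+3·(9/2)⁴)/(360·6·1000) = -3213/256000 m
Load 3 — applied couple M₀=2 kN·m at a=3 m (b=L-a=3):
  y_3 = (M₀x³/(6L)-M₀(x-a)²/2+C₁x)/EI  [x>a] with C₁=M₀(3b²-L²)/(6L)=-1/2 = (2·(9/2)³/(6·6)-2·((9/2)-3)²/2+(-1/2)·(9/2))/1000 = 9/16000 m
Superposition: y = Σ y_i = -2603/153600 m ≈ -0.016947 m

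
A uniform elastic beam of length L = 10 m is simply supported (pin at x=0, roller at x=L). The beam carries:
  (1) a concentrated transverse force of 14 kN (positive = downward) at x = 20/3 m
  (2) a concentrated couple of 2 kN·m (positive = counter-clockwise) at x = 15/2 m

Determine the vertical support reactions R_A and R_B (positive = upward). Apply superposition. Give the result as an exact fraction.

R_A = 73/15 kN, R_B = 137/15 kN

Load 1 — point force P=14 kN at a=20/3 m (b=L-a=10/3):
  R_A = Pb/L = 14·(10/3)/10 = 14/3 kN
  R_B = Pa/L = 14·(20/3)/10 = 28/3 kN
Load 2 — applied couple M₀=2 kN·m at a=15/2 m (b=L-a=5/2):
  R_A = M₀/L = 2/10 = 1/5 kN
  R_B = -M₀/L = -2/10 = -1/5 kN
Superposition: R_A = 73/15 kN, R_B = 137/15 kN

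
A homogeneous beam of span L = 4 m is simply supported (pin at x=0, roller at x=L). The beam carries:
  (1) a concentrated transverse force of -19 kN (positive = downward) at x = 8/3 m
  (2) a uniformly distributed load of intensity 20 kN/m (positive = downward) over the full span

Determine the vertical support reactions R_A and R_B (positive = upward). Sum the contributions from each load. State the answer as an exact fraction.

Load 1 — point force P=-19 kN at a=8/3 m (b=L-a=4/3):
  R_A = Pb/L = (-19)·(4/3)/4 = -19/3 kN
  R_B = Pa/L = (-19)·(8/3)/4 = -38/3 kN
Load 2 — uniform load w=20 kN/m over full span:
  R_A = wL/2 = 20·4/2 = 40 kN
  R_B = wL/2 = 20·4/2 = 40 kN
Superposition: R_A = 101/3 kN, R_B = 82/3 kN

R_A = 101/3 kN, R_B = 82/3 kN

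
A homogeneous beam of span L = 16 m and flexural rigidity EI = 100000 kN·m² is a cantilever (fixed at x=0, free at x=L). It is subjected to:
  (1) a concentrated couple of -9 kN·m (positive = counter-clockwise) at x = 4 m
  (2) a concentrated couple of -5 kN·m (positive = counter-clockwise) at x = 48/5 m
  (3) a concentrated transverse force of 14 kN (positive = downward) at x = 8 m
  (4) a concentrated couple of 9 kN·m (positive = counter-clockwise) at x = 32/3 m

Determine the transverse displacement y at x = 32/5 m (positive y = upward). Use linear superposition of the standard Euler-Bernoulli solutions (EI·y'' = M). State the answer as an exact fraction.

y(32/5) = -82433/4687500 m

Load 1 — applied couple M₀=-9 kN·m at a=4 m (b=L-a=12):
  y_1 = M₀a(2x-a)/(2EI)  [x>a] = (-9)·4·(2·(32/5)-4)/(2·100000) = -99/62500 m
Load 2 — applied couple M₀=-5 kN·m at a=48/5 m (b=L-a=32/5):
  y_2 = M₀x²/(2EI)  [x≤a] = (-5)·(32/5)²/(2·100000) = -16/15625 m
Load 3 — point force P=14 kN at a=8 m (b=L-a=8):
  y_3 = -Px²(3a-x)/(6EI)  [x≤a] = -14·(32/5)²·(3·8-(32/5))/(6·100000) = -19712/1171875 m
Load 4 — applied couple M₀=9 kN·m at a=32/3 m (b=L-a=16/3):
  y_4 = M₀x²/(2EI)  [x≤a] = 9·(32/5)²/(2·100000) = 144/78125 m
Superposition: y = Σ y_i = -82433/4687500 m ≈ -0.017586 m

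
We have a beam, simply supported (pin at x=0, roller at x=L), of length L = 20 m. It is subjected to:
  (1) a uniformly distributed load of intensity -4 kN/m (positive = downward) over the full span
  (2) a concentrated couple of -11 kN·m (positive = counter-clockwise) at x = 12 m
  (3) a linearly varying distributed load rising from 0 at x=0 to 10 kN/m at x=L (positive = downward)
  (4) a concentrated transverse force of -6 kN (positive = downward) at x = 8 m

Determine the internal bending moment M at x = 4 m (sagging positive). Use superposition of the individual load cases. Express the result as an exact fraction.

M(4) = -83/5 kN·m

Load 1 — uniform load w=-4 kN/m over full span:
  M_1 = wx(L-x)/2 = (-4)·4·(20-4)/2 = -128 kN·m
Load 2 — applied couple M₀=-11 kN·m at a=12 m (b=L-a=8):
  M_2 = M₀x/L  [x≤a] = (-11)·4/20 = -11/5 kN·m
Load 3 — triangular load w₀=10 kN/m (0→w₀ over full span):
  M_3 = w₀Lx/6 - w₀x³/(6L) = 10·20·4/6 - 10·4³/(6·20) = 128 kN·m
Load 4 — point force P=-6 kN at a=8 m (b=L-a=12):
  M_4 = Pbx/L  [x≤a] = (-6)·12·4/20 = -72/5 kN·m
Superposition: M = Σ M_i = -83/5 kN·m ≈ -16.600000 kN·m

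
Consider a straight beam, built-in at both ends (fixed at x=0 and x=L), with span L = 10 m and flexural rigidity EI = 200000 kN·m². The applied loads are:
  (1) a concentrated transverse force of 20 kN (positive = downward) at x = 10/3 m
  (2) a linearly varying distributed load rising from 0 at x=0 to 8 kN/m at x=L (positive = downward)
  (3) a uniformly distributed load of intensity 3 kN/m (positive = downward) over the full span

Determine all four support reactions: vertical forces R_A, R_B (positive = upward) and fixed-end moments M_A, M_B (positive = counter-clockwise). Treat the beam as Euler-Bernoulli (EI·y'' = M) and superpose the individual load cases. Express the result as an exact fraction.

Load 1 — point force P=20 kN at a=10/3 m (b=L-a=20/3):
  R_A = Pb²(3a+b)/L³ = 20·(20/3)²·(3·(10/3)+(20/3))/10³ = 400/27 kN
  M_A = Pab²/L² = 20·(10/3)·(20/3)²/10² = 800/27 kN·m
  R_B = Pa²(a+3b)/L³ = 20·(10/3)²·((10/3)+3·(20/3))/10³ = 140/27 kN
  M_B = -Pa²b/L² = -20·(10/3)²·(20/3)/10² = -400/27 kN·m
Load 2 — triangular load w₀=8 kN/m (0→w₀ over full span):
  R_A = 3w₀L/20 = 3·8·10/20 = 12 kN
  M_A = w₀L²/30 = 8·10²/30 = 80/3 kN·m
  R_B = 7w₀L/20 = 7·8·10/20 = 28 kN
  M_B = -w₀L²/20 = -8·10²/20 = -40 kN·m
Load 3 — uniform load w=3 kN/m over full span:
  R_A = wL/2 = 3·10/2 = 15 kN
  M_A = wL²/12 = 3·10²/12 = 25 kN·m
  R_B = wL/2 = 3·10/2 = 15 kN
  M_B = -wL²/12 = -3·10²/12 = -25 kN·m
Superposition: R_A = 1129/27 kN, M_A = 2195/27 kN·m, R_B = 1301/27 kN, M_B = -2155/27 kN·m

R_A = 1129/27 kN, M_A = 2195/27 kN·m, R_B = 1301/27 kN, M_B = -2155/27 kN·m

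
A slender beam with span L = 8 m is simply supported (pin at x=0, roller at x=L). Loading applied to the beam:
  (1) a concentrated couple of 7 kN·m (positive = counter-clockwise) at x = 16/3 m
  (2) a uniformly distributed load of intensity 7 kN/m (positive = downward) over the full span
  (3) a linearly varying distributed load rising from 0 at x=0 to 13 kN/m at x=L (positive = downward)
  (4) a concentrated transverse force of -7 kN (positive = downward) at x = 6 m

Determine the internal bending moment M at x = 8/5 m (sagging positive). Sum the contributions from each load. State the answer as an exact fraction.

M(8/5) = 7633/125 kN·m

Load 1 — applied couple M₀=7 kN·m at a=16/3 m (b=L-a=8/3):
  M_1 = M₀x/L  [x≤a] = 7·(8/5)/8 = 7/5 kN·m
Load 2 — uniform load w=7 kN/m over full span:
  M_2 = wx(L-x)/2 = 7·(8/5)·(8-(8/5))/2 = 896/25 kN·m
Load 3 — triangular load w₀=13 kN/m (0→w₀ over full span):
  M_3 = w₀Lx/6 - w₀x³/(6L) = 13·8·(8/5)/6 - 13·(8/5)³/(6·8) = 3328/125 kN·m
Load 4 — point force P=-7 kN at a=6 m (b=L-a=2):
  M_4 = Pbx/L  [x≤a] = (-7)·2·(8/5)/8 = -14/5 kN·m
Superposition: M = Σ M_i = 7633/125 kN·m ≈ 61.064000 kN·m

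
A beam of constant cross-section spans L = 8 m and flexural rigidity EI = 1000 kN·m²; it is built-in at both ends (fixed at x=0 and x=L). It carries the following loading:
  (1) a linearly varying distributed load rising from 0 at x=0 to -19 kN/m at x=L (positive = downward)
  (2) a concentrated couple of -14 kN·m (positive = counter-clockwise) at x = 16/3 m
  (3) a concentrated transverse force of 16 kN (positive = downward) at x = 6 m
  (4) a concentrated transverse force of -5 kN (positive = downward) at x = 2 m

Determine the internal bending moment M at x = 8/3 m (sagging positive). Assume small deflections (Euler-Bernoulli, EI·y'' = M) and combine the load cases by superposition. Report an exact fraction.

M(8/3) = -51649/3240 kN·m

Load 1 — triangular load w₀=-19 kN/m (0→w₀ over full span):
  M_1 = 3w₀Lx/20 - w₀L²/30 - w₀x³/(6L) = 3·(-19)·8·(8/3)/20 - (-19)·8²/30 - (-19)·(8/3)³/(6·8) = -5168/405 kN·m
Load 2 — applied couple M₀=-14 kN·m at a=16/3 m (b=L-a=8/3):
  M_2 = R_Ax - M_A  [x≤a] with R_A=-7/3, M_A=-14/3 = (-7/3)·(8/3) - (-14/3) = -14/9 kN·m
Load 3 — point force P=16 kN at a=6 m (b=L-a=2):
  M_3 = Pb²(3a+b)x/L³ - Pab²/L²  [x≤a] = 16·2²·(3·6+2)·(8/3)/8³ - 16·6·2²/8² = 2/3 kN·m
Load 4 — point force P=-5 kN at a=2 m (b=L-a=6):
  M_4 = Pa²(a+3b)(L-x)/L³ - Pa²b/L²  [x>a] = (-5)·2²·(2+3·6)·(8-(8/3))/8³ - (-5)·2²·6/8² = -55/24 kN·m
Superposition: M = Σ M_i = -51649/3240 kN·m ≈ -15.941049 kN·m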